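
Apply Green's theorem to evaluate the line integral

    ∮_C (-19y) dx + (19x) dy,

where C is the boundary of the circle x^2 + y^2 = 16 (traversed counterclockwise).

Green's theorem converts the closed line integral into a double integral over the enclosed region D:

    ∮_C P dx + Q dy = ∬_D (∂Q/∂x - ∂P/∂y) dA.

Here P = -19y, Q = 19x, so

    ∂Q/∂x = 19,    ∂P/∂y = -19,
    ∂Q/∂x - ∂P/∂y = 38.

D is the region x^2 + y^2 ≤ 16. Evaluating the double integral:

In polar coordinates (x = r cos θ, y = r sin θ, dA = r dr dθ) the integrand becomes 38, so

    ∬_D (38) dA = ∫_0^{2π} ∫_0^{4} (38) · r dr dθ.

Inner (r from 0 to 4): 304.
Outer (θ from 0 to 2π): 608π.

Therefore ∮_C P dx + Q dy = 608π.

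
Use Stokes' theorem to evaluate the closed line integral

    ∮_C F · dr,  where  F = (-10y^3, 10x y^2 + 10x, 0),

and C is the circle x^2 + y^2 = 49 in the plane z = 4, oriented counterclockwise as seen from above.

Let S be the flat disk x^2 + y^2 ≤ 49 in the plane z = 4, with upward unit normal n̂ = ẑ. By Stokes' theorem,

    ∮_C F · dr = ∬_S (∇ × F) · n̂ dS = ∬_D (curl F)_z dA,

where D is the disk x^2 + y^2 ≤ 49.

Compute the curl of F = (-10y^3, 10x y^2 + 10x, 0):
    (∇ × F)_x = ∂F_z/∂y - ∂F_y/∂z = 0,
    (∇ × F)_y = ∂F_x/∂z - ∂F_z/∂x = 0,
    (∇ × F)_z = ∂F_y/∂x - ∂F_x/∂y = 40y^2 + 10.

On z = 4, (curl F)_z = 40y^2 + 10.

Convert to polar (x = r cos θ, y = r sin θ, dA = r dr dθ); the integrand becomes 40r^2sin(θ)^2 + 10, so

    ∬_D (curl F)_z dA = ∫_0^{2π} ∫_0^{7} (40r^2sin(θ)^2 + 10) · r dr dθ.

Inner (r from 0 to 7): 24010sin(θ)^2 + 245.
Outer (θ from 0 to 2π): 24500π.

Therefore ∮_C F · dr = 24500π.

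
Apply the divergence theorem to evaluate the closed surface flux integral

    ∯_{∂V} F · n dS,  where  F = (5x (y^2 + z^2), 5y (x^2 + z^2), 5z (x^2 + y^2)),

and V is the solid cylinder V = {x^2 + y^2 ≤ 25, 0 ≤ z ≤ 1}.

By the divergence theorem,

    ∯_{∂V} F · n dS = ∭_V (∇ · F) dV.

Compute the divergence:
    ∇ · F = ∂F_x/∂x + ∂F_y/∂y + ∂F_z/∂z = 5y^2 + 5z^2 + 5x^2 + 5z^2 + 5x^2 + 5y^2 = 10x^2 + 10y^2 + 10z^2.

In cylindrical coordinates, x = r cos(θ), y = r sin(θ), z = z, dV = r dr dθ dz, with 0 ≤ r ≤ 5, 0 ≤ θ ≤ 2π, 0 ≤ z ≤ 1.

The integrand, after substitution and multiplying by the volume element, becomes (10r^2 + 10z^2) · r, so

    ∭_V (∇·F) dV = ∫_0^{2π} ∫_0^{5} ∫_0^{1} (10r^2 + 10z^2) · r dz dr dθ.

Inner (z from 0 to 1): 10r (r^2 + 1/3).
Middle (r from 0 to 5): 9625/6.
Outer (θ from 0 to 2π): 9625π/3.

Therefore ∯_{∂V} F · n dS = 9625π/3.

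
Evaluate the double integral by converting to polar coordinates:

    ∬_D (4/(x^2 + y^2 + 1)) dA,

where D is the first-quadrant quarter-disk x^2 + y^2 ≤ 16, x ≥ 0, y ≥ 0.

The region D is 0 ≤ r ≤ 4, 0 ≤ θ ≤ π/2 in polar coordinates, where x = r cos(θ), y = r sin(θ), and dA = r dr dθ.

Under the substitution, the integrand becomes 4/(r^2 + 1), so

    ∬_D (4/(x^2 + y^2 + 1)) dA = ∫_{0}^{π/2} ∫_{0}^{4} (4/(r^2 + 1)) · r dr dθ.

Inner integral (in r): ∫_{0}^{4} (4/(r^2 + 1)) · r dr = log(289).

Outer integral (in θ): ∫_{0}^{π/2} (log(289)) dθ = π log(17).

Therefore ∬_D (4/(x^2 + y^2 + 1)) dA = π log(17).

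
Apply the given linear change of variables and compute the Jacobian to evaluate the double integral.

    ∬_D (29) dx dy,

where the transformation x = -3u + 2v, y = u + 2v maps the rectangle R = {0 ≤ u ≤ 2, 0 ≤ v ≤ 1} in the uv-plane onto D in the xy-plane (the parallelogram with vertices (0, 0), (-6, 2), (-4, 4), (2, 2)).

Compute the Jacobian determinant of (x, y) with respect to (u, v):

    ∂(x,y)/∂(u,v) = | -3  2 | = (-3)(2) - (2)(1) = -8.
                   | 1  2 |

Its absolute value is |J| = 8 (the area scaling factor).

Substituting x = -3u + 2v, y = u + 2v into the integrand,

    29 → 29,

so the integral becomes

    ∬_R (29) · |J| du dv = ∫_0^2 ∫_0^1 (232) dv du.

Inner (v): 232.
Outer (u): 464.

Therefore ∬_D (29) dx dy = 464.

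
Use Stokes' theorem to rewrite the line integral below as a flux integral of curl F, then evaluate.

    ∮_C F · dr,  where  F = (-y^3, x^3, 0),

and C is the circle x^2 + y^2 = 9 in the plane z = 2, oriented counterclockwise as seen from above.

Let S be the flat disk x^2 + y^2 ≤ 9 in the plane z = 2, with upward unit normal n̂ = ẑ. By Stokes' theorem,

    ∮_C F · dr = ∬_S (∇ × F) · n̂ dS = ∬_D (curl F)_z dA,

where D is the disk x^2 + y^2 ≤ 9.

Compute the curl of F = (-y^3, x^3, 0):
    (∇ × F)_x = ∂F_z/∂y - ∂F_y/∂z = 0,
    (∇ × F)_y = ∂F_x/∂z - ∂F_z/∂x = 0,
    (∇ × F)_z = ∂F_y/∂x - ∂F_x/∂y = 3x^2 + 3y^2.

On z = 2, (curl F)_z = 3x^2 + 3y^2.

Convert to polar (x = r cos θ, y = r sin θ, dA = r dr dθ); the integrand becomes 3r^2, so

    ∬_D (curl F)_z dA = ∫_0^{2π} ∫_0^{3} (3r^2) · r dr dθ.

Inner (r from 0 to 3): 243/4.
Outer (θ from 0 to 2π): 243π/2.

Therefore ∮_C F · dr = 243π/2.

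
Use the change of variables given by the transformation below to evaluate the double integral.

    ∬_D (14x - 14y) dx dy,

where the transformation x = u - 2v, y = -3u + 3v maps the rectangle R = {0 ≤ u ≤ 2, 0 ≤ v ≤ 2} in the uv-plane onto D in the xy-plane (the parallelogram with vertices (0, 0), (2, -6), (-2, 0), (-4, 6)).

Compute the Jacobian determinant of (x, y) with respect to (u, v):

    ∂(x,y)/∂(u,v) = | 1  -2 | = (1)(3) - (-2)(-3) = -3.
                   | -3  3 |

Its absolute value is |J| = 3 (the area scaling factor).

Substituting x = u - 2v, y = -3u + 3v into the integrand,

    14x - 14y → 56u - 70v,

so the integral becomes

    ∬_R (56u - 70v) · |J| du dv = ∫_0^2 ∫_0^2 (168u - 210v) dv du.

Inner (v): 336u - 420.
Outer (u): -168.

Therefore ∬_D (14x - 14y) dx dy = -168.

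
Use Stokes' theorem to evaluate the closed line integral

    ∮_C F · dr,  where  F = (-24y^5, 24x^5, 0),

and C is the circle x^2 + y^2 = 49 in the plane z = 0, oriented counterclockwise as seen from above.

Let S be the flat disk x^2 + y^2 ≤ 49 in the plane z = 0, with upward unit normal n̂ = ẑ. By Stokes' theorem,

    ∮_C F · dr = ∬_S (∇ × F) · n̂ dS = ∬_D (curl F)_z dA,

where D is the disk x^2 + y^2 ≤ 49.

Compute the curl of F = (-24y^5, 24x^5, 0):
    (∇ × F)_x = ∂F_z/∂y - ∂F_y/∂z = 0,
    (∇ × F)_y = ∂F_x/∂z - ∂F_z/∂x = 0,
    (∇ × F)_z = ∂F_y/∂x - ∂F_x/∂y = 120x^4 + 120y^4.

On z = 0, (curl F)_z = 120x^4 + 120y^4.

Convert to polar (x = r cos θ, y = r sin θ, dA = r dr dθ); the integrand becomes 120r^4(sin(θ)^4 + cos(θ)^4), so

    ∬_D (curl F)_z dA = ∫_0^{2π} ∫_0^{7} (120r^4(sin(θ)^4 + cos(θ)^4)) · r dr dθ.

Inner (r from 0 to 7): 2352980sin(θ)^4 + 2352980cos(θ)^4.
Outer (θ from 0 to 2π): 3529470π.

Therefore ∮_C F · dr = 3529470π.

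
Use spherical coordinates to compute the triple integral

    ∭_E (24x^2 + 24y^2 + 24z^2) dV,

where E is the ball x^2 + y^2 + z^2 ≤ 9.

In spherical coordinates, x = ρ sin(φ) cos(θ), y = ρ sin(φ) sin(θ), z = ρ cos(φ), and dV = ρ^2 sin(φ) dρ dφ dθ.

The integrand becomes 24ρ^2, so

    ∭_E (24x^2 + 24y^2 + 24z^2) dV = ∫_{0}^{2π} ∫_{0}^{π} ∫_{0}^{3} (24ρ^2) · ρ^2 sin(φ) dρ dφ dθ.

Inner (ρ): 5832sin(φ)/5.
Middle (φ): 11664/5.
Outer (θ): 23328π/5.

Therefore the triple integral equals 23328π/5.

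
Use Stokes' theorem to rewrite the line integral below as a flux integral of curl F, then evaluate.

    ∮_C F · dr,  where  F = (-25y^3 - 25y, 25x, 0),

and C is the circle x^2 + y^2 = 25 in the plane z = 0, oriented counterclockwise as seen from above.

Let S be the flat disk x^2 + y^2 ≤ 25 in the plane z = 0, with upward unit normal n̂ = ẑ. By Stokes' theorem,

    ∮_C F · dr = ∬_S (∇ × F) · n̂ dS = ∬_D (curl F)_z dA,

where D is the disk x^2 + y^2 ≤ 25.

Compute the curl of F = (-25y^3 - 25y, 25x, 0):
    (∇ × F)_x = ∂F_z/∂y - ∂F_y/∂z = 0,
    (∇ × F)_y = ∂F_x/∂z - ∂F_z/∂x = 0,
    (∇ × F)_z = ∂F_y/∂x - ∂F_x/∂y = 75y^2 + 50.

On z = 0, (curl F)_z = 75y^2 + 50.

Convert to polar (x = r cos θ, y = r sin θ, dA = r dr dθ); the integrand becomes 75r^2sin(θ)^2 + 50, so

    ∬_D (curl F)_z dA = ∫_0^{2π} ∫_0^{5} (75r^2sin(θ)^2 + 50) · r dr dθ.

Inner (r from 0 to 5): 46875sin(θ)^2/4 + 625.
Outer (θ from 0 to 2π): 51875π/4.

Therefore ∮_C F · dr = 51875π/4.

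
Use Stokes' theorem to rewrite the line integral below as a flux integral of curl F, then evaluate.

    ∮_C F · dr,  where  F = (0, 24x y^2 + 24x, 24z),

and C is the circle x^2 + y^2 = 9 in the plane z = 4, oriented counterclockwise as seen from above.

Let S be the flat disk x^2 + y^2 ≤ 9 in the plane z = 4, with upward unit normal n̂ = ẑ. By Stokes' theorem,

    ∮_C F · dr = ∬_S (∇ × F) · n̂ dS = ∬_D (curl F)_z dA,

where D is the disk x^2 + y^2 ≤ 9.

Compute the curl of F = (0, 24x y^2 + 24x, 24z):
    (∇ × F)_x = ∂F_z/∂y - ∂F_y/∂z = 0,
    (∇ × F)_y = ∂F_x/∂z - ∂F_z/∂x = 0,
    (∇ × F)_z = ∂F_y/∂x - ∂F_x/∂y = 24y^2 + 24.

On z = 4, (curl F)_z = 24y^2 + 24.

Convert to polar (x = r cos θ, y = r sin θ, dA = r dr dθ); the integrand becomes 24r^2sin(θ)^2 + 24, so

    ∬_D (curl F)_z dA = ∫_0^{2π} ∫_0^{3} (24r^2sin(θ)^2 + 24) · r dr dθ.

Inner (r from 0 to 3): 486sin(θ)^2 + 108.
Outer (θ from 0 to 2π): 702π.

Therefore ∮_C F · dr = 702π.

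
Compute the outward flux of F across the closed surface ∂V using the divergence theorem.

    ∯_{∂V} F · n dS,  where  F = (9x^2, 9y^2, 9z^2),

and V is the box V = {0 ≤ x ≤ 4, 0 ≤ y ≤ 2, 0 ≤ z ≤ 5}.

By the divergence theorem,

    ∯_{∂V} F · n dS = ∭_V (∇ · F) dV.

Compute the divergence:
    ∇ · F = ∂F_x/∂x + ∂F_y/∂y + ∂F_z/∂z = 18x + 18y + 18z.

V is a rectangular box, so dV = dx dy dz with 0 ≤ x ≤ 4, 0 ≤ y ≤ 2, 0 ≤ z ≤ 5.

Integrate (18x + 18y + 18z) over V as an iterated integral:

    ∭_V (∇·F) dV = ∫_0^{4} ∫_0^{2} ∫_0^{5} (18x + 18y + 18z) dz dy dx.

Inner (z from 0 to 5): 90x + 90y + 225.
Middle (y from 0 to 2): 180x + 630.
Outer (x from 0 to 4): 3960.

Therefore ∯_{∂V} F · n dS = 3960.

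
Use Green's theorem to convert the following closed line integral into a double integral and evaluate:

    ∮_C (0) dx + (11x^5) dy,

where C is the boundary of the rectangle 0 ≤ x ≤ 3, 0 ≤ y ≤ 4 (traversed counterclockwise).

Green's theorem converts the closed line integral into a double integral over the enclosed region D:

    ∮_C P dx + Q dy = ∬_D (∂Q/∂x - ∂P/∂y) dA.

Here P = 0, Q = 11x^5, so

    ∂Q/∂x = 55x^4,    ∂P/∂y = 0,
    ∂Q/∂x - ∂P/∂y = 55x^4.

D is the region 0 ≤ x ≤ 3, 0 ≤ y ≤ 4. Evaluating the double integral:

    ∬_D (55x^4) dA = ∫_0^{3} ∫_0^{4} (55x^4) dy dx.

Inner (y from 0 to 4): 220x^4.
Outer (x from 0 to 3): 10692.

Therefore ∮_C P dx + Q dy = 10692.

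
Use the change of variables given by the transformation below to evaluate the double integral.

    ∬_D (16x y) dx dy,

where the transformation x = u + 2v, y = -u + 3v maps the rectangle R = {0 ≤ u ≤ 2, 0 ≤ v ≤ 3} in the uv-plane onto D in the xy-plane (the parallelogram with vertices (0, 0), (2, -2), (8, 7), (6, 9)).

Compute the Jacobian determinant of (x, y) with respect to (u, v):

    ∂(x,y)/∂(u,v) = | 1  2 | = (1)(3) - (2)(-1) = 5.
                   | -1  3 |

Its absolute value is |J| = 5 (the area scaling factor).

Substituting x = u + 2v, y = -u + 3v into the integrand,

    16x y → -16u^2 + 16u v + 96v^2,

so the integral becomes

    ∬_R (-16u^2 + 16u v + 96v^2) · |J| du dv = ∫_0^2 ∫_0^3 (-80u^2 + 80u v + 480v^2) dv du.

Inner (v): -240u^2 + 360u + 4320.
Outer (u): 8720.

Therefore ∬_D (16x y) dx dy = 8720.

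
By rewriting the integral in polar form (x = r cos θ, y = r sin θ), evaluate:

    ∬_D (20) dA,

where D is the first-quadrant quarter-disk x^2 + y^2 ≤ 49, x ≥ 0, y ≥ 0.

The region D is 0 ≤ r ≤ 7, 0 ≤ θ ≤ π/2 in polar coordinates, where x = r cos(θ), y = r sin(θ), and dA = r dr dθ.

Under the substitution, the integrand becomes 20, so

    ∬_D (20) dA = ∫_{0}^{π/2} ∫_{0}^{7} (20) · r dr dθ.

Inner integral (in r): ∫_{0}^{7} (20) · r dr = 490.

Outer integral (in θ): ∫_{0}^{π/2} (490) dθ = 245π.

Therefore ∬_D (20) dA = 245π.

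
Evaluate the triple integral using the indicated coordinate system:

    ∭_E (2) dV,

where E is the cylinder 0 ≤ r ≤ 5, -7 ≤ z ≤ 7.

In cylindrical coordinates, x = r cos(θ), y = r sin(θ), z = z, and dV = r dr dθ dz.

The integrand becomes 2, so

    ∭_E (2) dV = ∫_{0}^{2π} ∫_{0}^{5} ∫_{-7}^{7} (2) · r dz dr dθ.

Inner (z): 28r.
Middle (r from 0 to 5): 350.
Outer (θ): 700π.

Therefore the triple integral equals 700π.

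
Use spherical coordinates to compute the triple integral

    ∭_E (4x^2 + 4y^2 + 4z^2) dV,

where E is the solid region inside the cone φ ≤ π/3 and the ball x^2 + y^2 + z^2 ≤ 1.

In spherical coordinates, x = ρ sin(φ) cos(θ), y = ρ sin(φ) sin(θ), z = ρ cos(φ), and dV = ρ^2 sin(φ) dρ dφ dθ.

The integrand becomes 4ρ^2, so

    ∭_E (4x^2 + 4y^2 + 4z^2) dV = ∫_{0}^{2π} ∫_{0}^{π/3} ∫_{0}^{1} (4ρ^2) · ρ^2 sin(φ) dρ dφ dθ.

Inner (ρ): 4sin(φ)/5.
Middle (φ): 2/5.
Outer (θ): 4π/5.

Therefore the triple integral equals 4π/5.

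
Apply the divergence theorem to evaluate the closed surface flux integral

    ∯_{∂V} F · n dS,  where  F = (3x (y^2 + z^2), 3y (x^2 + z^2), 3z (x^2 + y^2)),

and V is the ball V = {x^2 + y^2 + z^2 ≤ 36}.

By the divergence theorem,

    ∯_{∂V} F · n dS = ∭_V (∇ · F) dV.

Compute the divergence:
    ∇ · F = ∂F_x/∂x + ∂F_y/∂y + ∂F_z/∂z = 3y^2 + 3z^2 + 3x^2 + 3z^2 + 3x^2 + 3y^2 = 6x^2 + 6y^2 + 6z^2.

In spherical coordinates, x = ρ sin(φ) cos(θ), y = ρ sin(φ) sin(θ), z = ρ cos(φ), dV = ρ^2 sin(φ) dρ dφ dθ, with 0 ≤ ρ ≤ 6, 0 ≤ φ ≤ π, 0 ≤ θ ≤ 2π.

The integrand, after substitution and multiplying by the volume element, becomes (6ρ^2) · ρ^2 sin(φ), so

    ∭_V (∇·F) dV = ∫_0^{2π} ∫_0^{π} ∫_0^{6} (6ρ^2) · ρ^2 sin(φ) dρ dφ dθ.

Inner (ρ from 0 to 6): 46656sin(φ)/5.
Middle (φ from 0 to π): 93312/5.
Outer (θ from 0 to 2π): 186624π/5.

Therefore ∯_{∂V} F · n dS = 186624π/5.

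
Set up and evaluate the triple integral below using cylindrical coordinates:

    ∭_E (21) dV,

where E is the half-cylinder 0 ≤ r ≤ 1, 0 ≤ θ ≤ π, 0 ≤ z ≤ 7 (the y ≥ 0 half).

In cylindrical coordinates, x = r cos(θ), y = r sin(θ), z = z, and dV = r dr dθ dz.

The integrand becomes 21, so

    ∭_E (21) dV = ∫_{0}^{π} ∫_{0}^{1} ∫_{0}^{7} (21) · r dz dr dθ.

Inner (z): 147r.
Middle (r from 0 to 1): 147/2.
Outer (θ): 147π/2.

Therefore the triple integral equals 147π/2.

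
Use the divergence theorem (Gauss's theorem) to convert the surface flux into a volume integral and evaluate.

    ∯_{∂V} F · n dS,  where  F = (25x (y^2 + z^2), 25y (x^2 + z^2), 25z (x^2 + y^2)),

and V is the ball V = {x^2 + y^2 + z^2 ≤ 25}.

By the divergence theorem,

    ∯_{∂V} F · n dS = ∭_V (∇ · F) dV.

Compute the divergence:
    ∇ · F = ∂F_x/∂x + ∂F_y/∂y + ∂F_z/∂z = 25y^2 + 25z^2 + 25x^2 + 25z^2 + 25x^2 + 25y^2 = 50x^2 + 50y^2 + 50z^2.

In spherical coordinates, x = ρ sin(φ) cos(θ), y = ρ sin(φ) sin(θ), z = ρ cos(φ), dV = ρ^2 sin(φ) dρ dφ dθ, with 0 ≤ ρ ≤ 5, 0 ≤ φ ≤ π, 0 ≤ θ ≤ 2π.

The integrand, after substitution and multiplying by the volume element, becomes (50ρ^2) · ρ^2 sin(φ), so

    ∭_V (∇·F) dV = ∫_0^{2π} ∫_0^{π} ∫_0^{5} (50ρ^2) · ρ^2 sin(φ) dρ dφ dθ.

Inner (ρ from 0 to 5): 31250sin(φ).
Middle (φ from 0 to π): 62500.
Outer (θ from 0 to 2π): 125000π.

Therefore ∯_{∂V} F · n dS = 125000π.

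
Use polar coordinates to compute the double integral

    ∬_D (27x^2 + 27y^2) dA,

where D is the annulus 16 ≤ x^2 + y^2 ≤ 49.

The region D is 4 ≤ r ≤ 7, 0 ≤ θ ≤ 2π in polar coordinates, where x = r cos(θ), y = r sin(θ), and dA = r dr dθ.

Under the substitution, the integrand becomes 27r^2, so

    ∬_D (27x^2 + 27y^2) dA = ∫_{0}^{2π} ∫_{4}^{7} (27r^2) · r dr dθ.

Inner integral (in r): ∫_{4}^{7} (27r^2) · r dr = 57915/4.

Outer integral (in θ): ∫_{0}^{2π} (57915/4) dθ = 57915π/2.

Therefore ∬_D (27x^2 + 27y^2) dA = 57915π/2.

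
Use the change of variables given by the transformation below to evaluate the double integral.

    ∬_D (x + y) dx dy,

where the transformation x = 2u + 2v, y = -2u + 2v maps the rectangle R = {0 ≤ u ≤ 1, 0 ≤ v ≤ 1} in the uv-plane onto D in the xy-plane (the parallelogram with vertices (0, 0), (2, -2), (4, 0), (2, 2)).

Compute the Jacobian determinant of (x, y) with respect to (u, v):

    ∂(x,y)/∂(u,v) = | 2  2 | = (2)(2) - (2)(-2) = 8.
                   | -2  2 |

Its absolute value is |J| = 8 (the area scaling factor).

Substituting x = 2u + 2v, y = -2u + 2v into the integrand,

    x + y → 4v,

so the integral becomes

    ∬_R (4v) · |J| du dv = ∫_0^1 ∫_0^1 (32v) dv du.

Inner (v): 16.
Outer (u): 16.

Therefore ∬_D (x + y) dx dy = 16.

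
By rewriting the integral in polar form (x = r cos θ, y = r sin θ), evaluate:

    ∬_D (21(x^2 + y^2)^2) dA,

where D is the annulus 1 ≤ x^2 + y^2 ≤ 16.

The region D is 1 ≤ r ≤ 4, 0 ≤ θ ≤ 2π in polar coordinates, where x = r cos(θ), y = r sin(θ), and dA = r dr dθ.

Under the substitution, the integrand becomes 21r^4, so

    ∬_D (21(x^2 + y^2)^2) dA = ∫_{0}^{2π} ∫_{1}^{4} (21r^4) · r dr dθ.

Inner integral (in r): ∫_{1}^{4} (21r^4) · r dr = 28665/2.

Outer integral (in θ): ∫_{0}^{2π} (28665/2) dθ = 28665π.

Therefore ∬_D (21(x^2 + y^2)^2) dA = 28665π.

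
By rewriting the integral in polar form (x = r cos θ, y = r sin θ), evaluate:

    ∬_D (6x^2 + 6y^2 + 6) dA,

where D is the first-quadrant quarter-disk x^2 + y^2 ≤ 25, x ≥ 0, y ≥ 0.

The region D is 0 ≤ r ≤ 5, 0 ≤ θ ≤ π/2 in polar coordinates, where x = r cos(θ), y = r sin(θ), and dA = r dr dθ.

Under the substitution, the integrand becomes 6r^2 + 6, so

    ∬_D (6x^2 + 6y^2 + 6) dA = ∫_{0}^{π/2} ∫_{0}^{5} (6r^2 + 6) · r dr dθ.

Inner integral (in r): ∫_{0}^{5} (6r^2 + 6) · r dr = 2025/2.

Outer integral (in θ): ∫_{0}^{π/2} (2025/2) dθ = 2025π/4.

Therefore ∬_D (6x^2 + 6y^2 + 6) dA = 2025π/4.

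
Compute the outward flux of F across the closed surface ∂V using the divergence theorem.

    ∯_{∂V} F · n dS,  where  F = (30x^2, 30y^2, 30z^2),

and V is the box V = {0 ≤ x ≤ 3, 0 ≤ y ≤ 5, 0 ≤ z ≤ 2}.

By the divergence theorem,

    ∯_{∂V} F · n dS = ∭_V (∇ · F) dV.

Compute the divergence:
    ∇ · F = ∂F_x/∂x + ∂F_y/∂y + ∂F_z/∂z = 60x + 60y + 60z.

V is a rectangular box, so dV = dx dy dz with 0 ≤ x ≤ 3, 0 ≤ y ≤ 5, 0 ≤ z ≤ 2.

Integrate (60x + 60y + 60z) over V as an iterated integral:

    ∭_V (∇·F) dV = ∫_0^{3} ∫_0^{5} ∫_0^{2} (60x + 60y + 60z) dz dy dx.

Inner (z from 0 to 2): 120x + 120y + 120.
Middle (y from 0 to 5): 600x + 2100.
Outer (x from 0 to 3): 9000.

Therefore ∯_{∂V} F · n dS = 9000.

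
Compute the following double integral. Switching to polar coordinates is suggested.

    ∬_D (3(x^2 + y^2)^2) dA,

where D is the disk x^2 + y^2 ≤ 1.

The region D is 0 ≤ r ≤ 1, 0 ≤ θ ≤ 2π in polar coordinates, where x = r cos(θ), y = r sin(θ), and dA = r dr dθ.

Under the substitution, the integrand becomes 3r^4, so

    ∬_D (3(x^2 + y^2)^2) dA = ∫_{0}^{2π} ∫_{0}^{1} (3r^4) · r dr dθ.

Inner integral (in r): ∫_{0}^{1} (3r^4) · r dr = 1/2.

Outer integral (in θ): ∫_{0}^{2π} (1/2) dθ = π.

Therefore ∬_D (3(x^2 + y^2)^2) dA = π.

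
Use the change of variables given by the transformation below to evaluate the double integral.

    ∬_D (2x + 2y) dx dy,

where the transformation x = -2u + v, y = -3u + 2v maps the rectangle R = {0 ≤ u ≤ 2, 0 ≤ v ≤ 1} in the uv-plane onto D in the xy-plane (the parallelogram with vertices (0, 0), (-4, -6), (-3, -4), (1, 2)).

Compute the Jacobian determinant of (x, y) with respect to (u, v):

    ∂(x,y)/∂(u,v) = | -2  1 | = (-2)(2) - (1)(-3) = -1.
                   | -3  2 |

Its absolute value is |J| = 1 (the area scaling factor).

Substituting x = -2u + v, y = -3u + 2v into the integrand,

    2x + 2y → -10u + 6v,

so the integral becomes

    ∬_R (-10u + 6v) · |J| du dv = ∫_0^2 ∫_0^1 (-10u + 6v) dv du.

Inner (v): 3 - 10u.
Outer (u): -14.

Therefore ∬_D (2x + 2y) dx dy = -14.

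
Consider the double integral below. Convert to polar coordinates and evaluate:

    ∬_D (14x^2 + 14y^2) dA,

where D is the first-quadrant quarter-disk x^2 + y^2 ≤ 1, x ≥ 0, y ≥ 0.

The region D is 0 ≤ r ≤ 1, 0 ≤ θ ≤ π/2 in polar coordinates, where x = r cos(θ), y = r sin(θ), and dA = r dr dθ.

Under the substitution, the integrand becomes 14r^2, so

    ∬_D (14x^2 + 14y^2) dA = ∫_{0}^{π/2} ∫_{0}^{1} (14r^2) · r dr dθ.

Inner integral (in r): ∫_{0}^{1} (14r^2) · r dr = 7/2.

Outer integral (in θ): ∫_{0}^{π/2} (7/2) dθ = 7π/4.

Therefore ∬_D (14x^2 + 14y^2) dA = 7π/4.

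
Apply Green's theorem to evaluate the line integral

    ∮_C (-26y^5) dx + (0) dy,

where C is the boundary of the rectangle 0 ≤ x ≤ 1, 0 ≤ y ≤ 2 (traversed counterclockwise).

Green's theorem converts the closed line integral into a double integral over the enclosed region D:

    ∮_C P dx + Q dy = ∬_D (∂Q/∂x - ∂P/∂y) dA.

Here P = -26y^5, Q = 0, so

    ∂Q/∂x = 0,    ∂P/∂y = -130y^4,
    ∂Q/∂x - ∂P/∂y = 130y^4.

D is the region 0 ≤ x ≤ 1, 0 ≤ y ≤ 2. Evaluating the double integral:

    ∬_D (130y^4) dA = ∫_0^{1} ∫_0^{2} (130y^4) dy dx.

Inner (y from 0 to 2): 832.
Outer (x from 0 to 1): 832.

Therefore ∮_C P dx + Q dy = 832.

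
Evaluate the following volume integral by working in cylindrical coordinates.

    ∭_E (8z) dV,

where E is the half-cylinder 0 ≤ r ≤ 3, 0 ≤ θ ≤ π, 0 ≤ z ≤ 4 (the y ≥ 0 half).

In cylindrical coordinates, x = r cos(θ), y = r sin(θ), z = z, and dV = r dr dθ dz.

The integrand becomes 8z, so

    ∭_E (8z) dV = ∫_{0}^{π} ∫_{0}^{3} ∫_{0}^{4} (8z) · r dz dr dθ.

Inner (z): 64r.
Middle (r from 0 to 3): 288.
Outer (θ): 288π.

Therefore the triple integral equals 288π.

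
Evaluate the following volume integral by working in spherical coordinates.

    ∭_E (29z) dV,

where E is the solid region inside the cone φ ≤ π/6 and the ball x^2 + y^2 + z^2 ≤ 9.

In spherical coordinates, x = ρ sin(φ) cos(θ), y = ρ sin(φ) sin(θ), z = ρ cos(φ), and dV = ρ^2 sin(φ) dρ dφ dθ.

The integrand becomes 29ρ cos(φ), so

    ∭_E (29z) dV = ∫_{0}^{2π} ∫_{0}^{π/6} ∫_{0}^{3} (29ρ cos(φ)) · ρ^2 sin(φ) dρ dφ dθ.

Inner (ρ): 2349sin(2φ)/8.
Middle (φ): 2349/32.
Outer (θ): 2349π/16.

Therefore the triple integral equals 2349π/16.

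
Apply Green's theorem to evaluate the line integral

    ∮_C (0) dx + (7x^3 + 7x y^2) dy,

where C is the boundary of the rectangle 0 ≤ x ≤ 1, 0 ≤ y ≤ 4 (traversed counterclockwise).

Green's theorem converts the closed line integral into a double integral over the enclosed region D:

    ∮_C P dx + Q dy = ∬_D (∂Q/∂x - ∂P/∂y) dA.

Here P = 0, Q = 7x^3 + 7x y^2, so

    ∂Q/∂x = 21x^2 + 7y^2,    ∂P/∂y = 0,
    ∂Q/∂x - ∂P/∂y = 21x^2 + 7y^2.

D is the region 0 ≤ x ≤ 1, 0 ≤ y ≤ 4. Evaluating the double integral:

    ∬_D (21x^2 + 7y^2) dA = ∫_0^{1} ∫_0^{4} (21x^2 + 7y^2) dy dx.

Inner (y from 0 to 4): 84x^2 + 448/3.
Outer (x from 0 to 1): 532/3.

Therefore ∮_C P dx + Q dy = 532/3.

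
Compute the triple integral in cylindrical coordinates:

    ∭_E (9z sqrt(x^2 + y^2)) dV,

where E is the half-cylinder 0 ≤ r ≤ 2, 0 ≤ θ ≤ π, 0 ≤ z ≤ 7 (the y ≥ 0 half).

In cylindrical coordinates, x = r cos(θ), y = r sin(θ), z = z, and dV = r dr dθ dz.

The integrand becomes 9r z, so

    ∭_E (9z sqrt(x^2 + y^2)) dV = ∫_{0}^{π} ∫_{0}^{2} ∫_{0}^{7} (9r z) · r dz dr dθ.

Inner (z): 441r^2/2.
Middle (r from 0 to 2): 588.
Outer (θ): 588π.

Therefore the triple integral equals 588π.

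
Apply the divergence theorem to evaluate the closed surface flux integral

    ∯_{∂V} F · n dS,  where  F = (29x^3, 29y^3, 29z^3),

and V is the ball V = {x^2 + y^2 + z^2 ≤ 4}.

By the divergence theorem,

    ∯_{∂V} F · n dS = ∭_V (∇ · F) dV.

Compute the divergence:
    ∇ · F = ∂F_x/∂x + ∂F_y/∂y + ∂F_z/∂z = 87x^2 + 87y^2 + 87z^2.

In spherical coordinates, x = ρ sin(φ) cos(θ), y = ρ sin(φ) sin(θ), z = ρ cos(φ), dV = ρ^2 sin(φ) dρ dφ dθ, with 0 ≤ ρ ≤ 2, 0 ≤ φ ≤ π, 0 ≤ θ ≤ 2π.

The integrand, after substitution and multiplying by the volume element, becomes (87ρ^2) · ρ^2 sin(φ), so

    ∭_V (∇·F) dV = ∫_0^{2π} ∫_0^{π} ∫_0^{2} (87ρ^2) · ρ^2 sin(φ) dρ dφ dθ.

Inner (ρ from 0 to 2): 2784sin(φ)/5.
Middle (φ from 0 to π): 5568/5.
Outer (θ from 0 to 2π): 11136π/5.

Therefore ∯_{∂V} F · n dS = 11136π/5.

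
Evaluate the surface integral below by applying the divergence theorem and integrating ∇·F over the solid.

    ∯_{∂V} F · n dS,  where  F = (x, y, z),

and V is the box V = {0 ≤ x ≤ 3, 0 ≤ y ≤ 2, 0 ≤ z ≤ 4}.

By the divergence theorem,

    ∯_{∂V} F · n dS = ∭_V (∇ · F) dV.

Compute the divergence:
    ∇ · F = ∂F_x/∂x + ∂F_y/∂y + ∂F_z/∂z = 1 + 1 + 1 = 3.

V is a rectangular box, so dV = dx dy dz with 0 ≤ x ≤ 3, 0 ≤ y ≤ 2, 0 ≤ z ≤ 4.

Integrate (3) over V as an iterated integral:

    ∭_V (∇·F) dV = ∫_0^{3} ∫_0^{2} ∫_0^{4} (3) dz dy dx.

Inner (z from 0 to 4): 12.
Middle (y from 0 to 2): 24.
Outer (x from 0 to 3): 72.

Therefore ∯_{∂V} F · n dS = 72.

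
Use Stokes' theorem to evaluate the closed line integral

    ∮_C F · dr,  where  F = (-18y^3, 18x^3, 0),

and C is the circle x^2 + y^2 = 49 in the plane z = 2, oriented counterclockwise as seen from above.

Let S be the flat disk x^2 + y^2 ≤ 49 in the plane z = 2, with upward unit normal n̂ = ẑ. By Stokes' theorem,

    ∮_C F · dr = ∬_S (∇ × F) · n̂ dS = ∬_D (curl F)_z dA,

where D is the disk x^2 + y^2 ≤ 49.

Compute the curl of F = (-18y^3, 18x^3, 0):
    (∇ × F)_x = ∂F_z/∂y - ∂F_y/∂z = 0,
    (∇ × F)_y = ∂F_x/∂z - ∂F_z/∂x = 0,
    (∇ × F)_z = ∂F_y/∂x - ∂F_x/∂y = 54x^2 + 54y^2.

On z = 2, (curl F)_z = 54x^2 + 54y^2.

Convert to polar (x = r cos θ, y = r sin θ, dA = r dr dθ); the integrand becomes 54r^2, so

    ∬_D (curl F)_z dA = ∫_0^{2π} ∫_0^{7} (54r^2) · r dr dθ.

Inner (r from 0 to 7): 64827/2.
Outer (θ from 0 to 2π): 64827π.

Therefore ∮_C F · dr = 64827π.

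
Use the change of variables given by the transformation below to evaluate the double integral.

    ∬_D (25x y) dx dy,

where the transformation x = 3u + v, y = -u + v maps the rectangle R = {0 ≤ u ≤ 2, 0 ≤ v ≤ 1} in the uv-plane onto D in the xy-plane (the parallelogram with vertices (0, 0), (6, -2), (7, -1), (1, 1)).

Compute the Jacobian determinant of (x, y) with respect to (u, v):

    ∂(x,y)/∂(u,v) = | 3  1 | = (3)(1) - (1)(-1) = 4.
                   | -1  1 |

Its absolute value is |J| = 4 (the area scaling factor).

Substituting x = 3u + v, y = -u + v into the integrand,

    25x y → -75u^2 + 50u v + 25v^2,

so the integral becomes

    ∬_R (-75u^2 + 50u v + 25v^2) · |J| du dv = ∫_0^2 ∫_0^1 (-300u^2 + 200u v + 100v^2) dv du.

Inner (v): -300u^2 + 100u + 100/3.
Outer (u): -1600/3.

Therefore ∬_D (25x y) dx dy = -1600/3.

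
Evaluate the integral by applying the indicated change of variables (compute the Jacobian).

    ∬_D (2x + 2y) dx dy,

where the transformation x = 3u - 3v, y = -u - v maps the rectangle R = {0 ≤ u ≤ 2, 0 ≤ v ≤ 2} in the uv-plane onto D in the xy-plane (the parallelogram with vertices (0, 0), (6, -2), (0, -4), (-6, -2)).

Compute the Jacobian determinant of (x, y) with respect to (u, v):

    ∂(x,y)/∂(u,v) = | 3  -3 | = (3)(-1) - (-3)(-1) = -6.
                   | -1  -1 |

Its absolute value is |J| = 6 (the area scaling factor).

Substituting x = 3u - 3v, y = -u - v into the integrand,

    2x + 2y → 4u - 8v,

so the integral becomes

    ∬_R (4u - 8v) · |J| du dv = ∫_0^2 ∫_0^2 (24u - 48v) dv du.

Inner (v): 48u - 96.
Outer (u): -96.

Therefore ∬_D (2x + 2y) dx dy = -96.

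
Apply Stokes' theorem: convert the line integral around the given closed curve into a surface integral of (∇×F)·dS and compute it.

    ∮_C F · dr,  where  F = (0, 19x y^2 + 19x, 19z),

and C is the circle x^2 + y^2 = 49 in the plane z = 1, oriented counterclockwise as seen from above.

Let S be the flat disk x^2 + y^2 ≤ 49 in the plane z = 1, with upward unit normal n̂ = ẑ. By Stokes' theorem,

    ∮_C F · dr = ∬_S (∇ × F) · n̂ dS = ∬_D (curl F)_z dA,

where D is the disk x^2 + y^2 ≤ 49.

Compute the curl of F = (0, 19x y^2 + 19x, 19z):
    (∇ × F)_x = ∂F_z/∂y - ∂F_y/∂z = 0,
    (∇ × F)_y = ∂F_x/∂z - ∂F_z/∂x = 0,
    (∇ × F)_z = ∂F_y/∂x - ∂F_x/∂y = 19y^2 + 19.

On z = 1, (curl F)_z = 19y^2 + 19.

Convert to polar (x = r cos θ, y = r sin θ, dA = r dr dθ); the integrand becomes 19r^2sin(θ)^2 + 19, so

    ∬_D (curl F)_z dA = ∫_0^{2π} ∫_0^{7} (19r^2sin(θ)^2 + 19) · r dr dθ.

Inner (r from 0 to 7): 45619sin(θ)^2/4 + 931/2.
Outer (θ from 0 to 2π): 49343π/4.

Therefore ∮_C F · dr = 49343π/4.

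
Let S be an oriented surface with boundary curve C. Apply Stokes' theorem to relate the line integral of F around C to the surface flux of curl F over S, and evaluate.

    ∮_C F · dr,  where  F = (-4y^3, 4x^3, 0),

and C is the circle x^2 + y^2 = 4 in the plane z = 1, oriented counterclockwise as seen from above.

Let S be the flat disk x^2 + y^2 ≤ 4 in the plane z = 1, with upward unit normal n̂ = ẑ. By Stokes' theorem,

    ∮_C F · dr = ∬_S (∇ × F) · n̂ dS = ∬_D (curl F)_z dA,

where D is the disk x^2 + y^2 ≤ 4.

Compute the curl of F = (-4y^3, 4x^3, 0):
    (∇ × F)_x = ∂F_z/∂y - ∂F_y/∂z = 0,
    (∇ × F)_y = ∂F_x/∂z - ∂F_z/∂x = 0,
    (∇ × F)_z = ∂F_y/∂x - ∂F_x/∂y = 12x^2 + 12y^2.

On z = 1, (curl F)_z = 12x^2 + 12y^2.

Convert to polar (x = r cos θ, y = r sin θ, dA = r dr dθ); the integrand becomes 12r^2, so

    ∬_D (curl F)_z dA = ∫_0^{2π} ∫_0^{2} (12r^2) · r dr dθ.

Inner (r from 0 to 2): 48.
Outer (θ from 0 to 2π): 96π.

Therefore ∮_C F · dr = 96π.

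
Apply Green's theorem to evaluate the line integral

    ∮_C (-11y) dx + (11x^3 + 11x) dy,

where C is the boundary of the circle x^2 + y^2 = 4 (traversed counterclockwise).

Green's theorem converts the closed line integral into a double integral over the enclosed region D:

    ∮_C P dx + Q dy = ∬_D (∂Q/∂x - ∂P/∂y) dA.

Here P = -11y, Q = 11x^3 + 11x, so

    ∂Q/∂x = 33x^2 + 11,    ∂P/∂y = -11,
    ∂Q/∂x - ∂P/∂y = 33x^2 + 22.

D is the region x^2 + y^2 ≤ 4. Evaluating the double integral:

In polar coordinates (x = r cos θ, y = r sin θ, dA = r dr dθ) the integrand becomes 33r^2cos(θ)^2 + 22, so

    ∬_D (33x^2 + 22) dA = ∫_0^{2π} ∫_0^{2} (33r^2cos(θ)^2 + 22) · r dr dθ.

Inner (r from 0 to 2): 132cos(θ)^2 + 44.
Outer (θ from 0 to 2π): 220π.

Therefore ∮_C P dx + Q dy = 220π.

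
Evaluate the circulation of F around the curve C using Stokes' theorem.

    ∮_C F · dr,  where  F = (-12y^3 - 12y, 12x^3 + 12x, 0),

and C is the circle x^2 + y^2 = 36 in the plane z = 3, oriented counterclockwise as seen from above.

Let S be the flat disk x^2 + y^2 ≤ 36 in the plane z = 3, with upward unit normal n̂ = ẑ. By Stokes' theorem,

    ∮_C F · dr = ∬_S (∇ × F) · n̂ dS = ∬_D (curl F)_z dA,

where D is the disk x^2 + y^2 ≤ 36.

Compute the curl of F = (-12y^3 - 12y, 12x^3 + 12x, 0):
    (∇ × F)_x = ∂F_z/∂y - ∂F_y/∂z = 0,
    (∇ × F)_y = ∂F_x/∂z - ∂F_z/∂x = 0,
    (∇ × F)_z = ∂F_y/∂x - ∂F_x/∂y = 36x^2 + 36y^2 + 24.

On z = 3, (curl F)_z = 36x^2 + 36y^2 + 24.

Convert to polar (x = r cos θ, y = r sin θ, dA = r dr dθ); the integrand becomes 36r^2 + 24, so

    ∬_D (curl F)_z dA = ∫_0^{2π} ∫_0^{6} (36r^2 + 24) · r dr dθ.

Inner (r from 0 to 6): 12096.
Outer (θ from 0 to 2π): 24192π.

Therefore ∮_C F · dr = 24192π.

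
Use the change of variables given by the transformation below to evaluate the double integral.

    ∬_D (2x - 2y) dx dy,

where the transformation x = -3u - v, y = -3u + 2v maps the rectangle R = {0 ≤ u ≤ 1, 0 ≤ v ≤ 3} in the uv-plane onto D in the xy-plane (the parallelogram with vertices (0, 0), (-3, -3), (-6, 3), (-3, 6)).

Compute the Jacobian determinant of (x, y) with respect to (u, v):

    ∂(x,y)/∂(u,v) = | -3  -1 | = (-3)(2) - (-1)(-3) = -9.
                   | -3  2 |

Its absolute value is |J| = 9 (the area scaling factor).

Substituting x = -3u - v, y = -3u + 2v into the integrand,

    2x - 2y → -6v,

so the integral becomes

    ∬_R (-6v) · |J| du dv = ∫_0^1 ∫_0^3 (-54v) dv du.

Inner (v): -243.
Outer (u): -243.

Therefore ∬_D (2x - 2y) dx dy = -243.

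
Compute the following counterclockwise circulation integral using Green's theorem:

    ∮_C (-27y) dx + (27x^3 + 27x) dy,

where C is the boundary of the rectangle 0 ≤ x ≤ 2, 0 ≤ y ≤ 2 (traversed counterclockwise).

Green's theorem converts the closed line integral into a double integral over the enclosed region D:

    ∮_C P dx + Q dy = ∬_D (∂Q/∂x - ∂P/∂y) dA.

Here P = -27y, Q = 27x^3 + 27x, so

    ∂Q/∂x = 81x^2 + 27,    ∂P/∂y = -27,
    ∂Q/∂x - ∂P/∂y = 81x^2 + 54.

D is the region 0 ≤ x ≤ 2, 0 ≤ y ≤ 2. Evaluating the double integral:

    ∬_D (81x^2 + 54) dA = ∫_0^{2} ∫_0^{2} (81x^2 + 54) dy dx.

Inner (y from 0 to 2): 162x^2 + 108.
Outer (x from 0 to 2): 648.

Therefore ∮_C P dx + Q dy = 648.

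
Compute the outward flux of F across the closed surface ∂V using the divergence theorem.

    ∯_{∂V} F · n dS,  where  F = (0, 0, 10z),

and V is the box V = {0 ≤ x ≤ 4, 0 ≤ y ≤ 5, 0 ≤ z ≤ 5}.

By the divergence theorem,

    ∯_{∂V} F · n dS = ∭_V (∇ · F) dV.

Compute the divergence:
    ∇ · F = ∂F_x/∂x + ∂F_y/∂y + ∂F_z/∂z = 0 + 0 + 10 = 10.

V is a rectangular box, so dV = dx dy dz with 0 ≤ x ≤ 4, 0 ≤ y ≤ 5, 0 ≤ z ≤ 5.

Integrate (10) over V as an iterated integral:

    ∭_V (∇·F) dV = ∫_0^{4} ∫_0^{5} ∫_0^{5} (10) dz dy dx.

Inner (z from 0 to 5): 50.
Middle (y from 0 to 5): 250.
Outer (x from 0 to 4): 1000.

Therefore ∯_{∂V} F · n dS = 1000.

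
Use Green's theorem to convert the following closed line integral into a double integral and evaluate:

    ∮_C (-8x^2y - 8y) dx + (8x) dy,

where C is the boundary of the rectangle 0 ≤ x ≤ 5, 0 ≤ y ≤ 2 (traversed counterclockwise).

Green's theorem converts the closed line integral into a double integral over the enclosed region D:

    ∮_C P dx + Q dy = ∬_D (∂Q/∂x - ∂P/∂y) dA.

Here P = -8x^2y - 8y, Q = 8x, so

    ∂Q/∂x = 8,    ∂P/∂y = -8x^2 - 8,
    ∂Q/∂x - ∂P/∂y = 8x^2 + 16.

D is the region 0 ≤ x ≤ 5, 0 ≤ y ≤ 2. Evaluating the double integral:

    ∬_D (8x^2 + 16) dA = ∫_0^{5} ∫_0^{2} (8x^2 + 16) dy dx.

Inner (y from 0 to 2): 16x^2 + 32.
Outer (x from 0 to 5): 2480/3.

Therefore ∮_C P dx + Q dy = 2480/3.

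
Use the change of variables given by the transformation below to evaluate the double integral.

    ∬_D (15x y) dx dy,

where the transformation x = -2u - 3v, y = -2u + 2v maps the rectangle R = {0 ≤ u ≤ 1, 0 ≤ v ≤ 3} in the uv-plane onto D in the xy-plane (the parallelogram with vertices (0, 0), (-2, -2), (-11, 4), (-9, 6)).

Compute the Jacobian determinant of (x, y) with respect to (u, v):

    ∂(x,y)/∂(u,v) = | -2  -3 | = (-2)(2) - (-3)(-2) = -10.
                   | -2  2 |

Its absolute value is |J| = 10 (the area scaling factor).

Substituting x = -2u - 3v, y = -2u + 2v into the integrand,

    15x y → 60u^2 + 30u v - 90v^2,

so the integral becomes

    ∬_R (60u^2 + 30u v - 90v^2) · |J| du dv = ∫_0^1 ∫_0^3 (600u^2 + 300u v - 900v^2) dv du.

Inner (v): 1800u^2 + 1350u - 8100.
Outer (u): -6825.

Therefore ∬_D (15x y) dx dy = -6825.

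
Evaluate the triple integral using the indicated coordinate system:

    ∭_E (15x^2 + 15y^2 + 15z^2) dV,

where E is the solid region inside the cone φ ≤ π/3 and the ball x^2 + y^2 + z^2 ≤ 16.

In spherical coordinates, x = ρ sin(φ) cos(θ), y = ρ sin(φ) sin(θ), z = ρ cos(φ), and dV = ρ^2 sin(φ) dρ dφ dθ.

The integrand becomes 15ρ^2, so

    ∭_E (15x^2 + 15y^2 + 15z^2) dV = ∫_{0}^{2π} ∫_{0}^{π/3} ∫_{0}^{4} (15ρ^2) · ρ^2 sin(φ) dρ dφ dθ.

Inner (ρ): 3072sin(φ).
Middle (φ): 1536.
Outer (θ): 3072π.

Therefore the triple integral equals 3072π.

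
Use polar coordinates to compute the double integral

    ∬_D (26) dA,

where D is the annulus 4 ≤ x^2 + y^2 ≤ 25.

The region D is 2 ≤ r ≤ 5, 0 ≤ θ ≤ 2π in polar coordinates, where x = r cos(θ), y = r sin(θ), and dA = r dr dθ.

Under the substitution, the integrand becomes 26, so

    ∬_D (26) dA = ∫_{0}^{2π} ∫_{2}^{5} (26) · r dr dθ.

Inner integral (in r): ∫_{2}^{5} (26) · r dr = 273.

Outer integral (in θ): ∫_{0}^{2π} (273) dθ = 546π.

Therefore ∬_D (26) dA = 546π.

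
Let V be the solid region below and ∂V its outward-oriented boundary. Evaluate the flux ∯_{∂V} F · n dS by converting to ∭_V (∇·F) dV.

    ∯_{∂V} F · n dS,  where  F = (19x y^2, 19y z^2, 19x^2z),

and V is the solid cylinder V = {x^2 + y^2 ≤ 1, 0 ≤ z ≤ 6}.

By the divergence theorem,

    ∯_{∂V} F · n dS = ∭_V (∇ · F) dV.

Compute the divergence:
    ∇ · F = ∂F_x/∂x + ∂F_y/∂y + ∂F_z/∂z = 19y^2 + 19z^2 + 19x^2 = 19x^2 + 19y^2 + 19z^2.

In cylindrical coordinates, x = r cos(θ), y = r sin(θ), z = z, dV = r dr dθ dz, with 0 ≤ r ≤ 1, 0 ≤ θ ≤ 2π, 0 ≤ z ≤ 6.

The integrand, after substitution and multiplying by the volume element, becomes (19r^2 + 19z^2) · r, so

    ∭_V (∇·F) dV = ∫_0^{2π} ∫_0^{1} ∫_0^{6} (19r^2 + 19z^2) · r dz dr dθ.

Inner (z from 0 to 6): 114r (r^2 + 12).
Middle (r from 0 to 1): 1425/2.
Outer (θ from 0 to 2π): 1425π.

Therefore ∯_{∂V} F · n dS = 1425π.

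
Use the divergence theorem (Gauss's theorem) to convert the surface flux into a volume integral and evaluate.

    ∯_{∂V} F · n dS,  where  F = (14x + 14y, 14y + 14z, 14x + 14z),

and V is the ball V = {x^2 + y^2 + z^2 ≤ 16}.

By the divergence theorem,

    ∯_{∂V} F · n dS = ∭_V (∇ · F) dV.

Compute the divergence:
    ∇ · F = ∂F_x/∂x + ∂F_y/∂y + ∂F_z/∂z = 14 + 14 + 14 = 42.

In spherical coordinates, x = ρ sin(φ) cos(θ), y = ρ sin(φ) sin(θ), z = ρ cos(φ), dV = ρ^2 sin(φ) dρ dφ dθ, with 0 ≤ ρ ≤ 4, 0 ≤ φ ≤ π, 0 ≤ θ ≤ 2π.

The integrand, after substitution and multiplying by the volume element, becomes (42) · ρ^2 sin(φ), so

    ∭_V (∇·F) dV = ∫_0^{2π} ∫_0^{π} ∫_0^{4} (42) · ρ^2 sin(φ) dρ dφ dθ.

Inner (ρ from 0 to 4): 896sin(φ).
Middle (φ from 0 to π): 1792.
Outer (θ from 0 to 2π): 3584π.

Therefore ∯_{∂V} F · n dS = 3584π.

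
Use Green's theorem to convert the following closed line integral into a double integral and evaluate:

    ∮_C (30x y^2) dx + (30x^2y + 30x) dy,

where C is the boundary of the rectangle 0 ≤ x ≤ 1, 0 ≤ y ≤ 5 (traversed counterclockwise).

Green's theorem converts the closed line integral into a double integral over the enclosed region D:

    ∮_C P dx + Q dy = ∬_D (∂Q/∂x - ∂P/∂y) dA.

Here P = 30x y^2, Q = 30x^2y + 30x, so

    ∂Q/∂x = 60x y + 30,    ∂P/∂y = 60x y,
    ∂Q/∂x - ∂P/∂y = 30.

D is the region 0 ≤ x ≤ 1, 0 ≤ y ≤ 5. Evaluating the double integral:

    ∬_D (30) dA = ∫_0^{1} ∫_0^{5} (30) dy dx.

Inner (y from 0 to 5): 150.
Outer (x from 0 to 1): 150.

Therefore ∮_C P dx + Q dy = 150.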